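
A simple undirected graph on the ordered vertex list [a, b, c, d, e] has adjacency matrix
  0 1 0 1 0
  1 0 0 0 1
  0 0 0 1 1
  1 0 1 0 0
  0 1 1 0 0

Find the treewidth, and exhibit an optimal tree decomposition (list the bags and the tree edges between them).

Treewidth 2.
One such decomposition:
Bags: B1 = {a, b, e}  B2 = {a, c, e}  B3 = {a, c, d}
Tree: B1–B2, B2–B3

Every bag has size at most 3, so the width is 3 − 1 = 2 and tw(G) ≤ 2. The edges a–b–e–c–d–a form a cycle, so G is not a tree and its treewidth is at least 2. The upper and lower bounds meet at 2, so that is the treewidth.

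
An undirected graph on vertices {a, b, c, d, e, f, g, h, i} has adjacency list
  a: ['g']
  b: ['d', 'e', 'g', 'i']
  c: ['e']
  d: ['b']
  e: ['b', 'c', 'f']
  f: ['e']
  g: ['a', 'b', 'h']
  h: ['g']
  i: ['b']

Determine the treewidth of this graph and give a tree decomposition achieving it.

Treewidth 1.
Bags: B1 = {g, h}  B2 = {a, g}  B3 = {b, g}  B4 = {b, i}  B5 = {b, e}  B6 = {e, f}  B7 = {c, e}  B8 = {b, d}
Tree: B1–B2, B2–B3, B3–B4, B4–B5, B5–B6, B6–B7, B3–B8

Each bag holds 2 vertices, so the decomposition has width 1, which upper-bounds the treewidth. Any graph with an edge has treewidth ≥ 1, and G has the edge g–h. Hence tw(G) = 1 exactly.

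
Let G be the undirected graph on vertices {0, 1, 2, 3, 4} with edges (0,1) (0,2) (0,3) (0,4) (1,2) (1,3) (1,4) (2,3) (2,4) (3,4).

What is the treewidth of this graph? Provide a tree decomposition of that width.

A single bag containing all 5 vertices is trivially a valid decomposition of width 4. On the other hand G contains the 5-clique {0, 1, 2, 3, 4}. A clique must lie in a single bag of any decomposition, so no decomposition can have width below 4. Hence tw(G) = 4 exactly.

Treewidth 4.
One such decomposition:
Bags: B1 = {0, 1, 2, 3, 4}
Tree: (single bag)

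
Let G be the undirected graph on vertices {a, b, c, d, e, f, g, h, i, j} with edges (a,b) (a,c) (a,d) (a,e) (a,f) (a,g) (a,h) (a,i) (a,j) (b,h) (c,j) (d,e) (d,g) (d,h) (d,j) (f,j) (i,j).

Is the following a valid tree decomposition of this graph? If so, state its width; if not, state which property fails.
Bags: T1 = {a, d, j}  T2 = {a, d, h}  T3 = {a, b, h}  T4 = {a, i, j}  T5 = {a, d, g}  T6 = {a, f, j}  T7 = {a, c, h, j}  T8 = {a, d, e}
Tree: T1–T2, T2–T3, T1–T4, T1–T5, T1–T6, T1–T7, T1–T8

A tree decomposition must satisfy three properties: every vertex lies in some bag; for every edge, both endpoints lie together in some bag; and for every vertex, the bags containing it form a connected subtree. Here bags containing vertex h are not connected in the tree, so the decomposition is invalid.

No — bags containing vertex h are not connected in the tree.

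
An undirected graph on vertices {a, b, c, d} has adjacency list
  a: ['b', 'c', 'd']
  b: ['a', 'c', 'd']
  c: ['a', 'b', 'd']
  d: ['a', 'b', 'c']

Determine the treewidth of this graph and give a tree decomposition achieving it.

Treewidth 3.
One such decomposition:
Bags: B1 = {a, b, c, d}
Tree: (single bag)

With just one bag of size 4, the width is 4 − 1 = 3, so tw(G) ≤ 3. On the other hand G contains the 4-clique {a, b, c, d}. A clique must lie in a single bag of any decomposition, so no decomposition can have width below 3. Combining the bounds, tw(G) = 3.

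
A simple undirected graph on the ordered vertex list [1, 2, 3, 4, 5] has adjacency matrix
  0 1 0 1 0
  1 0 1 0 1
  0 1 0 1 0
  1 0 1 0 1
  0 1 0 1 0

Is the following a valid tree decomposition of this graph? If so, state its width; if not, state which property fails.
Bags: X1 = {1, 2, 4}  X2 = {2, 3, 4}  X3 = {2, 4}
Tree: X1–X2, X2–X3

No — vertex 5 appears in no bag.

A tree decomposition must satisfy three properties: every vertex lies in some bag; for every edge, both endpoints lie together in some bag; and for every vertex, the bags containing it form a connected subtree. Here vertex 5 appears in no bag, so the decomposition is invalid.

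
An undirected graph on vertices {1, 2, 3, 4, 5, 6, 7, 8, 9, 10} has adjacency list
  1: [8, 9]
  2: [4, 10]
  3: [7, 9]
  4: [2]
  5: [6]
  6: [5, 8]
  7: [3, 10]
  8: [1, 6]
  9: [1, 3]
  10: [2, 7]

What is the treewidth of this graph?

A width-1 tree decomposition is:
Bags: B1 = {5, 6}  B2 = {6, 8}  B3 = {1, 8}  B4 = {1, 9}  B5 = {3, 9}  B6 = {3, 7}  B7 = {7, 10}  B8 = {2, 10}  B9 = {2, 4}
Tree: B1–B2, B2–B3, B3–B4, B4–B5, B5–B6, B6–B7, B7–B8, B8–B9
Every bag has size at most 2, so the width is 2 − 1 = 1 and tw(G) ≤ 1. Since G has at least one edge (e.g. 5–6), it is not an edgeless graph, so tw(G) ≥ 1. Hence tw(G) = 1 exactly.

1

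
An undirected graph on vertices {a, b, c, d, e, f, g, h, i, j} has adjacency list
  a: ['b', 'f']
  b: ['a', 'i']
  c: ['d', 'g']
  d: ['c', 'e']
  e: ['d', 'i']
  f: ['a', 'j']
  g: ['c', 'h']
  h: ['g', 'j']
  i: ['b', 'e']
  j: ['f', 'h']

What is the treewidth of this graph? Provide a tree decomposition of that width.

Treewidth 2.
Bags: B1 = {a, f, j}  B2 = {a, h, j}  B3 = {a, g, h}  B4 = {a, c, g}  B5 = {a, c, d}  B6 = {a, d, e}  B7 = {a, e, i}  B8 = {a, b, i}
Tree: B1–B2, B2–B3, B3–B4, B4–B5, B5–B6, B6–B7, B7–B8

Each bag holds 3 vertices, so the decomposition has width 2, which upper-bounds the treewidth. For the lower bound, G contains the cycle a–f–j–h–g–c–d–e–i–b–a, so G is not a forest; only forests have treewidth ≤ 1, hence tw(G) ≥ 2. Combining the bounds, tw(G) = 2.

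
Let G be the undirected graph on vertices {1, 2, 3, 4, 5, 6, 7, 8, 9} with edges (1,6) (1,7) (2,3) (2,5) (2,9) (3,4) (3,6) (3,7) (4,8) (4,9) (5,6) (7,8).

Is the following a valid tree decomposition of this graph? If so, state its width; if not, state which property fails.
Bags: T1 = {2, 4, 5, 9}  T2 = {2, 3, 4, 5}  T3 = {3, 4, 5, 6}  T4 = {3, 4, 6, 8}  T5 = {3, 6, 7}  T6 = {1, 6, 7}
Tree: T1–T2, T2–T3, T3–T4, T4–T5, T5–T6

A tree decomposition must satisfy three properties: every vertex lies in some bag; for every edge, both endpoints lie together in some bag; and for every vertex, the bags containing it form a connected subtree. Here edge (8,7) lies in no bag, so the decomposition is invalid.

No — edge (8,7) lies in no bag.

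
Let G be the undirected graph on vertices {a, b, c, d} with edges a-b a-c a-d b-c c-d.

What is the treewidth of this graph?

2

A width-2 tree decomposition is:
Bags: B1 = {a, b, c}  B2 = {a, c, d}
Tree: B1–B2
The largest bag has 3 vertices, giving width 2; this decomposition certifies tw(G) ≤ 2. On the other hand G contains the 3-clique {a, c, d}. A clique must lie in a single bag of any decomposition, so no decomposition can have width below 2. Therefore the treewidth is 2.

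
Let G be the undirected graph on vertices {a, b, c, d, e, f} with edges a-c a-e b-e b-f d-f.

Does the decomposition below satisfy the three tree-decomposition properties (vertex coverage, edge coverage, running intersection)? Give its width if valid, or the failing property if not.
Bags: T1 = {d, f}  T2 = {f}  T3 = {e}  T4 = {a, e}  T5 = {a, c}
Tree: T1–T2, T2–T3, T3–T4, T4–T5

No — vertex b appears in no bag.

A tree decomposition must satisfy three properties: every vertex lies in some bag; for every edge, both endpoints lie together in some bag; and for every vertex, the bags containing it form a connected subtree. Here vertex b appears in no bag, so the decomposition is invalid.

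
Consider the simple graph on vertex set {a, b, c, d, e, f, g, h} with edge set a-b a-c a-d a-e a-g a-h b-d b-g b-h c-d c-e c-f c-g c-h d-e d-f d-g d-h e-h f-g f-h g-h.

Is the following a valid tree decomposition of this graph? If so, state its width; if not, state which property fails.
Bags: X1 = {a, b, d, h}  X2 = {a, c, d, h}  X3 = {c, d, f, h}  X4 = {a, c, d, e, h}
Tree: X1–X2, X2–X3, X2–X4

No — vertex g appears in no bag.

A tree decomposition must satisfy three properties: every vertex lies in some bag; for every edge, both endpoints lie together in some bag; and for every vertex, the bags containing it form a connected subtree. Here vertex g appears in no bag, so the decomposition is invalid.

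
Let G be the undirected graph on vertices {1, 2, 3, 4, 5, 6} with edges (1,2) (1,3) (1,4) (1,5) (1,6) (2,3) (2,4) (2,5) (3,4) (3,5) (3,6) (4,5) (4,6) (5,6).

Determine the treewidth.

A width-4 tree decomposition is:
Bags: B1 = {1, 3, 4, 5, 6}  B2 = {1, 2, 3, 4, 5}
Tree: B1–B2
Each bag holds 5 vertices, so the decomposition has width 4, which upper-bounds the treewidth. For the lower bound, the 5 vertices {1, 2, 3, 4, 5} are pairwise adjacent, and any tree decomposition puts a clique entirely inside one bag — forcing width ≥ 4. The upper and lower bounds meet at 4, so that is the treewidth.

4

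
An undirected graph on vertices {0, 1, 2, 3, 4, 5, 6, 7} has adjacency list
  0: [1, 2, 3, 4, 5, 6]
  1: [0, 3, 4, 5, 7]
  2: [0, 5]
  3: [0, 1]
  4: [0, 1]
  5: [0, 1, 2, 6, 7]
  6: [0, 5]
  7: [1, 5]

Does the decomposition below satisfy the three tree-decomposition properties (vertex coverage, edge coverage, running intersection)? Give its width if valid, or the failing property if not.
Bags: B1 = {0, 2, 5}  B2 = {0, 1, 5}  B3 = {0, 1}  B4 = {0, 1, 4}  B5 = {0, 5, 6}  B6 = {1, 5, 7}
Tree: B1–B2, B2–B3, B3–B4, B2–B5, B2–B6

A tree decomposition must satisfy three properties: every vertex lies in some bag; for every edge, both endpoints lie together in some bag; and for every vertex, the bags containing it form a connected subtree. Here vertex 3 appears in no bag, so the decomposition is invalid.

No — vertex 3 appears in no bag.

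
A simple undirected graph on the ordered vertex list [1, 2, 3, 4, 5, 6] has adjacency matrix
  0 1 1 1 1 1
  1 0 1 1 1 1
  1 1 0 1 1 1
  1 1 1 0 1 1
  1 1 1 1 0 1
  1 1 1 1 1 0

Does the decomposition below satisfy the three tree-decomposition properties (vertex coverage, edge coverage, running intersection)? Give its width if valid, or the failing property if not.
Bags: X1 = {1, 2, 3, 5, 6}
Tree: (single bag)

No — vertex 4 appears in no bag.

A tree decomposition must satisfy three properties: every vertex lies in some bag; for every edge, both endpoints lie together in some bag; and for every vertex, the bags containing it form a connected subtree. Here vertex 4 appears in no bag, so the decomposition is invalid.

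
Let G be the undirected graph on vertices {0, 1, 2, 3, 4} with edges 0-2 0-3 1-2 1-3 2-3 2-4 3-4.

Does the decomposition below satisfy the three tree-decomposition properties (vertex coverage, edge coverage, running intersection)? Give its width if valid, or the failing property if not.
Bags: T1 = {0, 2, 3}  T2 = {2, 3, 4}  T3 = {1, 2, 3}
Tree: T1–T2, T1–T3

Yes; width 2.

Vertex coverage: the bags together contain {0, 1, 2, 3, 4}, the full vertex set. Edge coverage: each edge of G has both endpoints in at least one bag. Running intersection: for every vertex, the bags containing it form a connected subtree. All three properties hold, so this is a valid tree decomposition of width max|bag| − 1 = 2, and hence tw(G) ≤ 2.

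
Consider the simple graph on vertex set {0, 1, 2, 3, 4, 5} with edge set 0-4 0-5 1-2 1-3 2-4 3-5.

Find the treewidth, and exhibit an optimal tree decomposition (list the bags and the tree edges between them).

Each bag holds 3 vertices, so the decomposition has width 2, which upper-bounds the treewidth. Since 1–2–4–0–5–3–1 is a cycle in G, G is not acyclic. Forests are exactly the graphs of treewidth ≤ 1, so tw(G) ≥ 2. Combining the bounds, tw(G) = 2.

Treewidth 2.
Bags: B1 = {1, 2, 4}  B2 = {0, 1, 4}  B3 = {0, 1, 5}  B4 = {1, 3, 5}
Tree: B1–B2, B2–B3, B3–B4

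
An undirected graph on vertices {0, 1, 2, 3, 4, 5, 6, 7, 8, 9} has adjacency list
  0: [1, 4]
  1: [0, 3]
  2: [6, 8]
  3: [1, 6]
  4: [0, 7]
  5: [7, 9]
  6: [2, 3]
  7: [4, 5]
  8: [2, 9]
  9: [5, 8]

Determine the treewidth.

A width-2 tree decomposition is:
Bags: B1 = {5, 7, 9}  B2 = {4, 7, 9}  B3 = {0, 4, 9}  B4 = {0, 1, 9}  B5 = {1, 3, 9}  B6 = {3, 6, 9}  B7 = {2, 6, 9}  B8 = {2, 8, 9}
Tree: B1–B2, B2–B3, B3–B4, B4–B5, B5–B6, B6–B7, B7–B8
Every bag has size at most 3, so the width is 3 − 1 = 2 and tw(G) ≤ 2. The edges 9–5–7–4–0–1–3–6–2–8–9 form a cycle, so G is not a tree and its treewidth is at least 2. Hence tw(G) = 2 exactly.

2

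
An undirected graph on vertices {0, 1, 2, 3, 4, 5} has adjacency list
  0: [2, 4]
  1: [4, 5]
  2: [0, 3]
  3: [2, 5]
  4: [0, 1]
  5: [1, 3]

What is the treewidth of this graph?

A width-2 tree decomposition is:
Bags: B1 = {0, 2, 3}  B2 = {0, 3, 5}  B3 = {0, 1, 5}  B4 = {0, 1, 4}
Tree: B1–B2, B2–B3, B3–B4
Every bag has size at most 3, so the width is 3 − 1 = 2 and tw(G) ≤ 2. For the lower bound, G contains the cycle 0–2–3–5–1–4–0, so G is not a forest; only forests have treewidth ≤ 1, hence tw(G) ≥ 2. The upper and lower bounds meet at 2, so that is the treewidth.

2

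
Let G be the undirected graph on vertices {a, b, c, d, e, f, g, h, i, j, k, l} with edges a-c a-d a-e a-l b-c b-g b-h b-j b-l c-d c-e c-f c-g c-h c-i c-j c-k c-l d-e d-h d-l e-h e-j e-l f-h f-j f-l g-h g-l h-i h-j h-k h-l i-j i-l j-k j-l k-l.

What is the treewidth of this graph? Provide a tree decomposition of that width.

Treewidth 4.
Bags: B1 = {b, c, h, j, l}  B2 = {c, e, h, j, l}  B3 = {c, d, e, h, l}  B4 = {c, h, i, j, l}  B5 = {c, h, j, k, l}  B6 = {b, c, g, h, l}  B7 = {c, f, h, j, l}  B8 = {a, c, d, e, l}
Tree: B1–B2, B2–B3, B1–B4, B2–B5, B1–B6, B4–B7, B3–B8

Every bag has size at most 5, so the width is 5 − 1 = 4 and tw(G) ≤ 4. On the other hand G contains the 5-clique {c, d, e, h, l}. A clique must lie in a single bag of any decomposition, so no decomposition can have width below 4. Combining the bounds, tw(G) = 4.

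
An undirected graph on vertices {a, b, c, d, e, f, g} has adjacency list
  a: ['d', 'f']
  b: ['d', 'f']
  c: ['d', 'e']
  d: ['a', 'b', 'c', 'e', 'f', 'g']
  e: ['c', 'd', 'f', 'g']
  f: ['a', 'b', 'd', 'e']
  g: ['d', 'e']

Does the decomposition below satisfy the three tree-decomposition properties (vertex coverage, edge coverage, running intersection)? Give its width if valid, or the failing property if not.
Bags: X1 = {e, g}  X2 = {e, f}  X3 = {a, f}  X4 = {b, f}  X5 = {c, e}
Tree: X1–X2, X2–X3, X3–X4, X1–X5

No — vertex d appears in no bag.

A tree decomposition must satisfy three properties: every vertex lies in some bag; for every edge, both endpoints lie together in some bag; and for every vertex, the bags containing it form a connected subtree. Here vertex d appears in no bag, so the decomposition is invalid.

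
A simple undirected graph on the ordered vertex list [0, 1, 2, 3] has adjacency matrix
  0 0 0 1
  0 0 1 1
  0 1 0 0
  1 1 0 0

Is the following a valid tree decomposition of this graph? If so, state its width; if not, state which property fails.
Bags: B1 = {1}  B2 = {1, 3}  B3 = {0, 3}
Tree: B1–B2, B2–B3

No — vertex 2 appears in no bag.

A tree decomposition must satisfy three properties: every vertex lies in some bag; for every edge, both endpoints lie together in some bag; and for every vertex, the bags containing it form a connected subtree. Here vertex 2 appears in no bag, so the decomposition is invalid.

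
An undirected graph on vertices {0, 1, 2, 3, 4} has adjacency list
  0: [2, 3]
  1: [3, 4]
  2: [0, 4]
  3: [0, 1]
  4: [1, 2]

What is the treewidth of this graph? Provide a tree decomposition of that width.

Treewidth 2.
One such decomposition:
Bags: B1 = {1, 2, 4}  B2 = {1, 2, 3}  B3 = {0, 2, 3}
Tree: B1–B2, B2–B3

Each bag holds 3 vertices, so the decomposition has width 2, which upper-bounds the treewidth. For the lower bound, G contains the cycle 2–4–1–3–0–2, so G is not a forest; only forests have treewidth ≤ 1, hence tw(G) ≥ 2. Hence tw(G) = 2 exactly.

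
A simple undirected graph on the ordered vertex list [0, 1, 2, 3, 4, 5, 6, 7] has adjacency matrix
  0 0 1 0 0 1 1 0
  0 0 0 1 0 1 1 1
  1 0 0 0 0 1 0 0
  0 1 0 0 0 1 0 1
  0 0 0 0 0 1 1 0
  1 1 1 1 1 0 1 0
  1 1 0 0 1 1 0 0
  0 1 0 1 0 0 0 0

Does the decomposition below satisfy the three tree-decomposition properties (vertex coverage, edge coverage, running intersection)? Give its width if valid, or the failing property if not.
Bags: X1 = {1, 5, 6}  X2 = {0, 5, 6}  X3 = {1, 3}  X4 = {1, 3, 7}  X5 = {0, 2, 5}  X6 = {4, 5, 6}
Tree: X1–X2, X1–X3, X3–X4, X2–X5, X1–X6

A tree decomposition must satisfy three properties: every vertex lies in some bag; for every edge, both endpoints lie together in some bag; and for every vertex, the bags containing it form a connected subtree. Here edge (5,3) lies in no bag, so the decomposition is invalid.

No — edge (5,3) lies in no bag.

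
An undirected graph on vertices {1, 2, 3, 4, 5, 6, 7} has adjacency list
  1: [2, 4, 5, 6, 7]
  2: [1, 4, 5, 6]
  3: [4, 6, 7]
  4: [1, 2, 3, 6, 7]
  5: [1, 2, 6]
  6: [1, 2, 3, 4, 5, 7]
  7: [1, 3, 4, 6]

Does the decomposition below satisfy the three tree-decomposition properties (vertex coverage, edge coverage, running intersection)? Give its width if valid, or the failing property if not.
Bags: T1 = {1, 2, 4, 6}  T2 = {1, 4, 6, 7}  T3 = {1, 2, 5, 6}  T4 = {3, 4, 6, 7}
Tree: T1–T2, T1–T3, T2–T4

Yes; width 3.

Checking the three conditions: (i) the bags cover all of {1, 2, 3, 4, 5, 6, 7}; (ii) for each edge, some bag contains both endpoints; (iii) the bags containing any fixed vertex form a subtree. All hold, so the decomposition is valid with width 4 − 1 = 3.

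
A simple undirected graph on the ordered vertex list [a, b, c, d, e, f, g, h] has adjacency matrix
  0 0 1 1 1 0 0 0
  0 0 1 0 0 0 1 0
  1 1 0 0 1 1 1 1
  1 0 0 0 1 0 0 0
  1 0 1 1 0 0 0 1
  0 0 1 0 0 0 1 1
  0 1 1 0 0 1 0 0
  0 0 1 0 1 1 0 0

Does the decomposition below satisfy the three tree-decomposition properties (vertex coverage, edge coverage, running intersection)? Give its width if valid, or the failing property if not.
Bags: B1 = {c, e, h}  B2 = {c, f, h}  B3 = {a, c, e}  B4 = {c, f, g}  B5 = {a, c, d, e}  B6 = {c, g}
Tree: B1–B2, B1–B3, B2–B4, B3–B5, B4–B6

No — vertex b appears in no bag.

A tree decomposition must satisfy three properties: every vertex lies in some bag; for every edge, both endpoints lie together in some bag; and for every vertex, the bags containing it form a connected subtree. Here vertex b appears in no bag, so the decomposition is invalid.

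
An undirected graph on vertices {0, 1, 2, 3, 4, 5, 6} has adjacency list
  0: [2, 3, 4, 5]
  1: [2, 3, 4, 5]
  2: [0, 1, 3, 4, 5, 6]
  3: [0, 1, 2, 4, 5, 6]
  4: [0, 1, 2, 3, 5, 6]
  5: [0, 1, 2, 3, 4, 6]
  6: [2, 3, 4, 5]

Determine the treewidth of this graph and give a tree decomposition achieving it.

Treewidth 4.
One optimal decomposition is:
Bags: B1 = {1, 2, 3, 4, 5}  B2 = {0, 2, 3, 4, 5}  B3 = {2, 3, 4, 5, 6}
Tree: B1–B2, B1–B3

The largest bag has 5 vertices, giving width 4; this decomposition certifies tw(G) ≤ 4. Conversely, {0, 2, 3, 4, 5} is a clique of size 5, and the vertices of any clique must share a bag in every tree decomposition; so some bag has ≥ 5 vertices and tw(G) ≥ 4. Hence tw(G) = 4 exactly.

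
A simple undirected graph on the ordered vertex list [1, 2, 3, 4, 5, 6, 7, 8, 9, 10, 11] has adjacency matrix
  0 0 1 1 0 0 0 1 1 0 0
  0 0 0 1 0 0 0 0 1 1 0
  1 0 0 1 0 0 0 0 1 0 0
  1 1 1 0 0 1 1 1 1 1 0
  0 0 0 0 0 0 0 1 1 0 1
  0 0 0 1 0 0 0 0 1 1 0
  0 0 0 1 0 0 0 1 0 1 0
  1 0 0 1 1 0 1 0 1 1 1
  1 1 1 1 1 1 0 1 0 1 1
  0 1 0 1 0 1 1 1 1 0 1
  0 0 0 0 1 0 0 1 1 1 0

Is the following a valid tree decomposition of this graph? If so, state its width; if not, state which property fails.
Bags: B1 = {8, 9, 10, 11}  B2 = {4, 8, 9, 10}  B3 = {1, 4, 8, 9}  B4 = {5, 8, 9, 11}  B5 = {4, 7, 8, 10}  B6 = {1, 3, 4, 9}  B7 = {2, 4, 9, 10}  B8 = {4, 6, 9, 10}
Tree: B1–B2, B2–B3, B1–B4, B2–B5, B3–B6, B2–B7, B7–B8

Every vertex of G appears in some bag (union = {1, 2, 3, 4, 5, 6, 7, 8, 9, 10, 11}); every edge is covered by a bag; and for each vertex v the set of bags containing v is connected in the bag tree. The decomposition is therefore valid. The largest bag has 4 vertices, so the width is 3.

Yes; width 3.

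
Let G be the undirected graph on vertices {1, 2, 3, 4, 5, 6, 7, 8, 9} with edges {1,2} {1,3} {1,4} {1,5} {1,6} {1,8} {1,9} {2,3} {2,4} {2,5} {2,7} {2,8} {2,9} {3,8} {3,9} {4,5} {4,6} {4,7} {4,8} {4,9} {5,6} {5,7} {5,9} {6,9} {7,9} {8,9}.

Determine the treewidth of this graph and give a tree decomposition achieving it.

Every bag has size at most 5, so the width is 5 − 1 = 4 and tw(G) ≤ 4. For the lower bound, the 5 vertices {1, 2, 3, 8, 9} are pairwise adjacent, and any tree decomposition puts a clique entirely inside one bag — forcing width ≥ 4. Therefore the treewidth is 4.

Treewidth 4.
Bags: B1 = {1, 2, 4, 5, 9}  B2 = {1, 4, 5, 6, 9}  B3 = {2, 4, 5, 7, 9}  B4 = {1, 2, 4, 8, 9}  B5 = {1, 2, 3, 8, 9}
Tree: B1–B2, B1–B3, B1–B4, B4–B5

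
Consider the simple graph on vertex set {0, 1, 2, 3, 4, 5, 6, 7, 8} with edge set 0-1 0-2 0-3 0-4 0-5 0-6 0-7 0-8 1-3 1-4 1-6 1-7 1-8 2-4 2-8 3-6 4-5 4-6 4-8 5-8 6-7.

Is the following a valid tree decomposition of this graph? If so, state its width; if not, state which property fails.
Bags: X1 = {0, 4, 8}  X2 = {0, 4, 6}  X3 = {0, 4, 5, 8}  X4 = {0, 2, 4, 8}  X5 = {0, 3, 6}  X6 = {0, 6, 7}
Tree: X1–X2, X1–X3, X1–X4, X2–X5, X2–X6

No — vertex 1 appears in no bag.

A tree decomposition must satisfy three properties: every vertex lies in some bag; for every edge, both endpoints lie together in some bag; and for every vertex, the bags containing it form a connected subtree. Here vertex 1 appears in no bag, so the decomposition is invalid.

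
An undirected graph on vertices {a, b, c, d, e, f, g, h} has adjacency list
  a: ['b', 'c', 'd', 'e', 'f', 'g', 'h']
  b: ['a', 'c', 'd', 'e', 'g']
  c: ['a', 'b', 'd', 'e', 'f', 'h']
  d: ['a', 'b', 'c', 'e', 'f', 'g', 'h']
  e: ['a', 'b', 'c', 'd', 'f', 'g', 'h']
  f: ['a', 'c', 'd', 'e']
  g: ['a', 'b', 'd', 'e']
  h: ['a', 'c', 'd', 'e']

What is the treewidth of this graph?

A width-4 tree decomposition is:
Bags: B1 = {a, c, d, e, h}  B2 = {a, c, d, e, f}  B3 = {a, b, c, d, e}  B4 = {a, b, d, e, g}
Tree: B1–B2, B1–B3, B3–B4
Each bag holds 5 vertices, so the decomposition has width 4, which upper-bounds the treewidth. Conversely, {a, b, d, e, g} is a clique of size 5, and the vertices of any clique must share a bag in every tree decomposition; so some bag has ≥ 5 vertices and tw(G) ≥ 4. The upper and lower bounds meet at 4, so that is the treewidth.

4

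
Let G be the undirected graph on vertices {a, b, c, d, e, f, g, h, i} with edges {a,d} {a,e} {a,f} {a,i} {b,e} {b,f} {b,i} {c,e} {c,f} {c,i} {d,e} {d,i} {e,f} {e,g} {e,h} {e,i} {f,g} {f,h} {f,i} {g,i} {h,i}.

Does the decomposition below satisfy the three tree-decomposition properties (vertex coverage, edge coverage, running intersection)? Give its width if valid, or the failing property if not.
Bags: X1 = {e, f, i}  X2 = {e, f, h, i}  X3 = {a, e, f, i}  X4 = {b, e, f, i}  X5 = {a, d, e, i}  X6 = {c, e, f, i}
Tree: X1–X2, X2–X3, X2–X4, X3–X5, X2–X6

No — vertex g appears in no bag.

A tree decomposition must satisfy three properties: every vertex lies in some bag; for every edge, both endpoints lie together in some bag; and for every vertex, the bags containing it form a connected subtree. Here vertex g appears in no bag, so the decomposition is invalid.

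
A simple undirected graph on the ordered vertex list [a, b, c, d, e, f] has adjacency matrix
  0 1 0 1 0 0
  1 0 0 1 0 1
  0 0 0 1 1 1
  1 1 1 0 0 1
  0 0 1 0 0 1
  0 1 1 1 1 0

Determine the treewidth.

2

A width-2 tree decomposition is:
Bags: B1 = {c, d, f}  B2 = {b, d, f}  B3 = {a, b, d}  B4 = {c, e, f}
Tree: B1–B2, B2–B3, B1–B4
The largest bag has 3 vertices, giving width 2; this decomposition certifies tw(G) ≤ 2. On the other hand G contains the 3-clique {a, b, d}. A clique must lie in a single bag of any decomposition, so no decomposition can have width below 2. Hence tw(G) = 2 exactly.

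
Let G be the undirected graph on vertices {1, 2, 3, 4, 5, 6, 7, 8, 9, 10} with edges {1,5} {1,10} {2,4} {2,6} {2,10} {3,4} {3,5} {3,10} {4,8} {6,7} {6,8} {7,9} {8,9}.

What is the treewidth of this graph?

2

A width-2 tree decomposition is:
Bags: B1 = {7, 8, 9}  B2 = {6, 7, 8}  B3 = {4, 6, 8}  B4 = {2, 4, 6}  B5 = {2, 3, 4}  B6 = {2, 3, 10}  B7 = {3, 5, 10}  B8 = {1, 5, 10}
Tree: B1–B2, B2–B3, B3–B4, B4–B5, B5–B6, B6–B7, B7–B8
The largest bag has 3 vertices, giving width 2; this decomposition certifies tw(G) ≤ 2. The edges 9–7–6–8–9 form a cycle, so G is not a tree and its treewidth is at least 2. Hence tw(G) = 2 exactly.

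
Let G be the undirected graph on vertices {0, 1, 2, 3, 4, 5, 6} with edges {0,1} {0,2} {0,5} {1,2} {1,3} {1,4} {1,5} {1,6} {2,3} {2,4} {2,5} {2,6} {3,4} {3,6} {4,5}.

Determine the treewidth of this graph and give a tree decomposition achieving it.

Every bag has size at most 4, so the width is 4 − 1 = 3 and tw(G) ≤ 3. Conversely, {0, 1, 2, 5} is a clique of size 4, and the vertices of any clique must share a bag in every tree decomposition; so some bag has ≥ 4 vertices and tw(G) ≥ 3. Combining the bounds, tw(G) = 3.

Treewidth 3.
One optimal decomposition is:
Bags: B1 = {1, 2, 3, 4}  B2 = {1, 2, 3, 6}  B3 = {1, 2, 4, 5}  B4 = {0, 1, 2, 5}
Tree: B1–B2, B1–B3, B3–B4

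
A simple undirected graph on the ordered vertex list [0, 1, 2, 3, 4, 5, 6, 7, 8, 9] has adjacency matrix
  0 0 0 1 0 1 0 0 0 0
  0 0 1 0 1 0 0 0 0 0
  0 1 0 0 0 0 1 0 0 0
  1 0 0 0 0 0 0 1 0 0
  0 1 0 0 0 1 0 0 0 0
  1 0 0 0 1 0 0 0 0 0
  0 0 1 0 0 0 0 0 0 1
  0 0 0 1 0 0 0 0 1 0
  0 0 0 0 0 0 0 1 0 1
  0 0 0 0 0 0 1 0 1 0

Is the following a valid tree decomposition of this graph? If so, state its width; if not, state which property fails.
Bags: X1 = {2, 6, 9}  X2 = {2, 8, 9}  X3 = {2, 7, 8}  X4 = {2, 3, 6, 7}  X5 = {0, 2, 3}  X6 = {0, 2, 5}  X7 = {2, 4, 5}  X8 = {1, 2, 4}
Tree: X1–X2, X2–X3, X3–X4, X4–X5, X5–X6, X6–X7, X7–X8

A tree decomposition must satisfy three properties: every vertex lies in some bag; for every edge, both endpoints lie together in some bag; and for every vertex, the bags containing it form a connected subtree. Here bags containing vertex 6 are not connected in the tree, so the decomposition is invalid.

No — bags containing vertex 6 are not connected in the tree.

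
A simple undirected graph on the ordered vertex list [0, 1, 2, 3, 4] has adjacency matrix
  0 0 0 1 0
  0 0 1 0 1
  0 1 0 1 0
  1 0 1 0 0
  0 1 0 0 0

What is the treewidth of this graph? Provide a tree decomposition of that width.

Each bag holds 2 vertices, so the decomposition has width 1, which upper-bounds the treewidth. Any graph with an edge has treewidth ≥ 1, and G has the edge 0–3. Combining the bounds, tw(G) = 1.

Treewidth 1.
Bags: B1 = {0, 3}  B2 = {2, 3}  B3 = {1, 2}  B4 = {1, 4}
Tree: B1–B2, B2–B3, B3–B4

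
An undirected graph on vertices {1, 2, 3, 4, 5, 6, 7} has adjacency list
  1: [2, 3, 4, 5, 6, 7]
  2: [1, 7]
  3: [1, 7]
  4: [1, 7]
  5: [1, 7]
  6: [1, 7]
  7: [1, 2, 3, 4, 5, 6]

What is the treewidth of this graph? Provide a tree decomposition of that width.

Every bag has size at most 3, so the width is 3 − 1 = 2 and tw(G) ≤ 2. For the lower bound, the 3 vertices {1, 2, 7} are pairwise adjacent, and any tree decomposition puts a clique entirely inside one bag — forcing width ≥ 2. Therefore the treewidth is 2.

Treewidth 2.
One such decomposition:
Bags: B1 = {1, 2, 7}  B2 = {1, 5, 7}  B3 = {1, 6, 7}  B4 = {1, 3, 7}  B5 = {1, 4, 7}
Tree: B1–B2, B1–B3, B3–B4, B4–B5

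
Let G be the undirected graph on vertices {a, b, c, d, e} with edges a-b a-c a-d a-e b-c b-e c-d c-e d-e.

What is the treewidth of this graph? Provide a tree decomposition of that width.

Treewidth 3.
One optimal decomposition is:
Bags: B1 = {a, b, c, e}  B2 = {a, c, d, e}
Tree: B1–B2

The largest bag has 4 vertices, giving width 3; this decomposition certifies tw(G) ≤ 3. For the lower bound, the 4 vertices {a, c, d, e} are pairwise adjacent, and any tree decomposition puts a clique entirely inside one bag — forcing width ≥ 3. The upper and lower bounds meet at 3, so that is the treewidth.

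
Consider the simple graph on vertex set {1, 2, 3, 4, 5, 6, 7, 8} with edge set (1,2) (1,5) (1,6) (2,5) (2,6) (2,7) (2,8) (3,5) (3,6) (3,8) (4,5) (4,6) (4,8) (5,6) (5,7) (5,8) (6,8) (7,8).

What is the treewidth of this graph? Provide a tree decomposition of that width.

Each bag holds 4 vertices, so the decomposition has width 3, which upper-bounds the treewidth. Conversely, {2, 5, 6, 8} is a clique of size 4, and the vertices of any clique must share a bag in every tree decomposition; so some bag has ≥ 4 vertices and tw(G) ≥ 3. Hence tw(G) = 3 exactly.

Treewidth 3.
One such decomposition:
Bags: B1 = {2, 5, 6, 8}  B2 = {2, 5, 7, 8}  B3 = {3, 5, 6, 8}  B4 = {4, 5, 6, 8}  B5 = {1, 2, 5, 6}
Tree: B1–B2, B1–B3, B3–B4, B1–B5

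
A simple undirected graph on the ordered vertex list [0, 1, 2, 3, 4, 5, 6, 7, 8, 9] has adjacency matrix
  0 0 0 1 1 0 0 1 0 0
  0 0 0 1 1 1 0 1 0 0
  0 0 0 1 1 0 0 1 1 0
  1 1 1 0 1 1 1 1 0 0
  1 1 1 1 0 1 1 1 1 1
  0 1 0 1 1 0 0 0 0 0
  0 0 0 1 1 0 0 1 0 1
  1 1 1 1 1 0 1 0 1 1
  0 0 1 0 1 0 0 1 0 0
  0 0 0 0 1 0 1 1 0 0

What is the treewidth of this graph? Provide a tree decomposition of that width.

Every bag has size at most 4, so the width is 4 − 1 = 3 and tw(G) ≤ 3. On the other hand G contains the 4-clique {1, 3, 4, 5}. A clique must lie in a single bag of any decomposition, so no decomposition can have width below 3. The upper and lower bounds meet at 3, so that is the treewidth.

Treewidth 3.
Bags: B1 = {1, 3, 4, 7}  B2 = {1, 3, 4, 5}  B3 = {2, 3, 4, 7}  B4 = {0, 3, 4, 7}  B5 = {2, 4, 7, 8}  B6 = {3, 4, 6, 7}  B7 = {4, 6, 7, 9}
Tree: B1–B2, B1–B3, B1–B4, B3–B5, B4–B6, B6–B7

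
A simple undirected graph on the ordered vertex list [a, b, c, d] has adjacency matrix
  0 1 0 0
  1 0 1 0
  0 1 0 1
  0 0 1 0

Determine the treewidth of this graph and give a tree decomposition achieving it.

Treewidth 1.
One such decomposition:
Bags: B1 = {c, d}  B2 = {b, c}  B3 = {a, b}
Tree: B1–B2, B2–B3

Each bag holds 2 vertices, so the decomposition has width 1, which upper-bounds the treewidth. Since G has at least one edge (e.g. c–d), it is not an edgeless graph, so tw(G) ≥ 1. Combining the bounds, tw(G) = 1.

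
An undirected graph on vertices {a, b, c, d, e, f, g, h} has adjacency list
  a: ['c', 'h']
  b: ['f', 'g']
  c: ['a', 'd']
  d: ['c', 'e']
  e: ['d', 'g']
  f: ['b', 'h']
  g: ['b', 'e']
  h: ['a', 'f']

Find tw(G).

2

A width-2 tree decomposition is:
Bags: B1 = {a, f, h}  B2 = {a, c, f}  B3 = {c, d, f}  B4 = {d, e, f}  B5 = {e, f, g}  B6 = {b, f, g}
Tree: B1–B2, B2–B3, B3–B4, B4–B5, B5–B6
Every bag has size at most 3, so the width is 3 − 1 = 2 and tw(G) ≤ 2. For the lower bound, G contains the cycle f–h–a–c–d–e–g–b–f, so G is not a forest; only forests have treewidth ≤ 1, hence tw(G) ≥ 2. Combining the bounds, tw(G) = 2.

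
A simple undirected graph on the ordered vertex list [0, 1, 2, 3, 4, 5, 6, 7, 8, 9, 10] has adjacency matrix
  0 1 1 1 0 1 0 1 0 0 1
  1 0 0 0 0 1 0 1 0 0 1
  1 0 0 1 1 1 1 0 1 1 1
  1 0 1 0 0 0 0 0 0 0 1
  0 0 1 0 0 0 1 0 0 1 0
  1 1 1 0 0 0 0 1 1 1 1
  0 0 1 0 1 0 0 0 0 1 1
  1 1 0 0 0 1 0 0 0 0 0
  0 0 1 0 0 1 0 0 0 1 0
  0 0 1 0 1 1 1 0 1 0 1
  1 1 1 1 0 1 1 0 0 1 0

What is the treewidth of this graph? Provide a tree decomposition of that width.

Treewidth 3.
One such decomposition:
Bags: B1 = {2, 5, 9, 10}  B2 = {2, 6, 9, 10}  B3 = {0, 2, 5, 10}  B4 = {0, 1, 5, 10}  B5 = {2, 4, 6, 9}  B6 = {0, 2, 3, 10}  B7 = {2, 5, 8, 9}  B8 = {0, 1, 5, 7}
Tree: B1–B2, B1–B3, B3–B4, B2–B5, B3–B6, B1–B7, B4–B8

The largest bag has 4 vertices, giving width 3; this decomposition certifies tw(G) ≤ 3. Conversely, {0, 1, 5, 10} is a clique of size 4, and the vertices of any clique must share a bag in every tree decomposition; so some bag has ≥ 4 vertices and tw(G) ≥ 3. Hence tw(G) = 3 exactly.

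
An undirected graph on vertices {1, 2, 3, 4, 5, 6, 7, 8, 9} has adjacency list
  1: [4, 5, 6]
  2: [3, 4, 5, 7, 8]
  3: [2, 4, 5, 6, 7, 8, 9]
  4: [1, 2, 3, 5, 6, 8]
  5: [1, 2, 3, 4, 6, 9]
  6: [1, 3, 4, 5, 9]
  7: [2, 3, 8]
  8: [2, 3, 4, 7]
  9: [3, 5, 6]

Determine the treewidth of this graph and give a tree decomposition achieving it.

Treewidth 3.
One optimal decomposition is:
Bags: B1 = {2, 3, 4, 5}  B2 = {3, 4, 5, 6}  B3 = {2, 3, 4, 8}  B4 = {1, 4, 5, 6}  B5 = {2, 3, 7, 8}  B6 = {3, 5, 6, 9}
Tree: B1–B2, B1–B3, B2–B4, B3–B5, B2–B6

Every bag has size at most 4, so the width is 4 − 1 = 3 and tw(G) ≤ 3. On the other hand G contains the 4-clique {1, 4, 5, 6}. A clique must lie in a single bag of any decomposition, so no decomposition can have width below 3. Hence tw(G) = 3 exactly.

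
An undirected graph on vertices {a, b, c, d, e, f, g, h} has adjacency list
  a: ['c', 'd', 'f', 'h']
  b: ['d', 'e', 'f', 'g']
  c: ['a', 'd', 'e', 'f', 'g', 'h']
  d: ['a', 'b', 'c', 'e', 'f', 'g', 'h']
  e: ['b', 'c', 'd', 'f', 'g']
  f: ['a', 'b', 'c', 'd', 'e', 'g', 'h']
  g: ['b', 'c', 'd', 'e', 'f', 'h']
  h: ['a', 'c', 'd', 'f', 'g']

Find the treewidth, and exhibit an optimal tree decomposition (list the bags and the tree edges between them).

Every bag has size at most 5, so the width is 5 − 1 = 4 and tw(G) ≤ 4. Conversely, {c, d, e, f, g} is a clique of size 5, and the vertices of any clique must share a bag in every tree decomposition; so some bag has ≥ 5 vertices and tw(G) ≥ 4. Combining the bounds, tw(G) = 4.

Treewidth 4.
One such decomposition:
Bags: B1 = {c, d, e, f, g}  B2 = {b, d, e, f, g}  B3 = {c, d, f, g, h}  B4 = {a, c, d, f, h}
Tree: B1–B2, B1–B3, B3–B4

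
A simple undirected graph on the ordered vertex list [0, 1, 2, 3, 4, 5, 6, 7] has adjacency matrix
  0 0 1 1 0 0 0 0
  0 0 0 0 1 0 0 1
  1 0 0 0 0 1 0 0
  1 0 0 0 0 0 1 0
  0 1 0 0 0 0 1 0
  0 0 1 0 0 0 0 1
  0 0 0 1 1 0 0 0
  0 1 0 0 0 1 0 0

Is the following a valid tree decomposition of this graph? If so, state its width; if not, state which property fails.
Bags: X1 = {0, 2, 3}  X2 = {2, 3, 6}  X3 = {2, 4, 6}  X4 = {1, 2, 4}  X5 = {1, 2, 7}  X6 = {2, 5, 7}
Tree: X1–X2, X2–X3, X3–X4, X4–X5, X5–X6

Yes; width 2.

Checking the three conditions: (i) the bags cover all of {0, 1, 2, 3, 4, 5, 6, 7}; (ii) for each edge, some bag contains both endpoints; (iii) the bags containing any fixed vertex form a subtree. All hold, so the decomposition is valid with width 3 − 1 = 2.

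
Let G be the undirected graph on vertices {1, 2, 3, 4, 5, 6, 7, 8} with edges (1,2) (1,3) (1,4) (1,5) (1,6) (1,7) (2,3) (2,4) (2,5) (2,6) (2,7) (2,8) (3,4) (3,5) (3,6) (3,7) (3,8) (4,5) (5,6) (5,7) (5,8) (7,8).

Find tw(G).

A width-4 tree decomposition is:
Bags: B1 = {1, 2, 3, 5, 7}  B2 = {1, 2, 3, 5, 6}  B3 = {1, 2, 3, 4, 5}  B4 = {2, 3, 5, 7, 8}
Tree: B1–B2, B1–B3, B1–B4
The largest bag has 5 vertices, giving width 4; this decomposition certifies tw(G) ≤ 4. On the other hand G contains the 5-clique {2, 3, 5, 7, 8}. A clique must lie in a single bag of any decomposition, so no decomposition can have width below 4. Combining the bounds, tw(G) = 4.

4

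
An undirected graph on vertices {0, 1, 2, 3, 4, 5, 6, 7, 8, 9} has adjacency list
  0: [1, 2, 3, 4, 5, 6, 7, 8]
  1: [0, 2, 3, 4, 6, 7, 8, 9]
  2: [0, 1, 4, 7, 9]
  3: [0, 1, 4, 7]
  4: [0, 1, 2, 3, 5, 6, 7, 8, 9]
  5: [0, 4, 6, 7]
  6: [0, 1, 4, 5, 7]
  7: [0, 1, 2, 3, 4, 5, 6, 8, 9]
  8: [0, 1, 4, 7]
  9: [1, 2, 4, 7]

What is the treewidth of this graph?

4

A width-4 tree decomposition is:
Bags: B1 = {0, 1, 2, 4, 7}  B2 = {0, 1, 4, 7, 8}  B3 = {0, 1, 4, 6, 7}  B4 = {0, 4, 5, 6, 7}  B5 = {1, 2, 4, 7, 9}  B6 = {0, 1, 3, 4, 7}
Tree: B1–B2, B2–B3, B3–B4, B1–B5, B3–B6
Each bag holds 5 vertices, so the decomposition has width 4, which upper-bounds the treewidth. For the lower bound, the 5 vertices {0, 1, 4, 7, 8} are pairwise adjacent, and any tree decomposition puts a clique entirely inside one bag — forcing width ≥ 4. Combining the bounds, tw(G) = 4.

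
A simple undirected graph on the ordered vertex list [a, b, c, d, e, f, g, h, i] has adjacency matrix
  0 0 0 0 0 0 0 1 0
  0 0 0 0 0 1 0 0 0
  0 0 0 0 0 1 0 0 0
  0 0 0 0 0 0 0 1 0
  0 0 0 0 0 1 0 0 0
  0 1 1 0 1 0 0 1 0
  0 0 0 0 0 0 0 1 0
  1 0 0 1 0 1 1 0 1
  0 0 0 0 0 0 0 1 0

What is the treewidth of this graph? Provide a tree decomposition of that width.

Treewidth 1.
One optimal decomposition is:
Bags: B1 = {f, h}  B2 = {b, f}  B3 = {c, f}  B4 = {e, f}  B5 = {d, h}  B6 = {h, i}  B7 = {g, h}  B8 = {a, h}
Tree: B1–B2, B2–B3, B3–B4, B1–B5, B1–B6, B5–B7, B6–B8

Each bag holds 2 vertices, so the decomposition has width 1, which upper-bounds the treewidth. G has an edge, so its treewidth is at least 1. The upper and lower bounds meet at 1, so that is the treewidth.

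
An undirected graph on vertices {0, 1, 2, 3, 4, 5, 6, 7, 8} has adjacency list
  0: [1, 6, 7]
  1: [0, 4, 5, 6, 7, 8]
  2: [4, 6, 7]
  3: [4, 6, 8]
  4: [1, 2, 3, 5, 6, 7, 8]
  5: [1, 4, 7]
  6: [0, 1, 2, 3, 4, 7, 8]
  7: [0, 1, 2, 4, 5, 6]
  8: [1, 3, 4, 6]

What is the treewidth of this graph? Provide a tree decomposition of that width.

The largest bag has 4 vertices, giving width 3; this decomposition certifies tw(G) ≤ 3. Conversely, {0, 1, 6, 7} is a clique of size 4, and the vertices of any clique must share a bag in every tree decomposition; so some bag has ≥ 4 vertices and tw(G) ≥ 3. Therefore the treewidth is 3.

Treewidth 3.
Bags: B1 = {1, 4, 6, 7}  B2 = {2, 4, 6, 7}  B3 = {1, 4, 5, 7}  B4 = {1, 4, 6, 8}  B5 = {0, 1, 6, 7}  B6 = {3, 4, 6, 8}
Tree: B1–B2, B1–B3, B1–B4, B1–B5, B4–B6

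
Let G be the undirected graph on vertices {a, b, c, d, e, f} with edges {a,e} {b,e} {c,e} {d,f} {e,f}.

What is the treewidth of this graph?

1

A width-1 tree decomposition is:
Bags: B1 = {a, e}  B2 = {e, f}  B3 = {c, e}  B4 = {b, e}  B5 = {d, f}
Tree: B1–B2, B2–B3, B3–B4, B2–B5
Every bag has size at most 2, so the width is 2 − 1 = 1 and tw(G) ≤ 1. Any graph with an edge has treewidth ≥ 1, and G has the edge a–e. Therefore the treewidth is 1.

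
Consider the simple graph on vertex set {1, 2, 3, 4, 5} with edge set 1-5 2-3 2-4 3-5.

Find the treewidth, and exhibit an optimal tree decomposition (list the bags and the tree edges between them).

Each bag holds 2 vertices, so the decomposition has width 1, which upper-bounds the treewidth. G has an edge, so its treewidth is at least 1. The upper and lower bounds meet at 1, so that is the treewidth.

Treewidth 1.
One such decomposition:
Bags: B1 = {1, 5}  B2 = {3, 5}  B3 = {2, 3}  B4 = {2, 4}
Tree: B1–B2, B2–B3, B3–B4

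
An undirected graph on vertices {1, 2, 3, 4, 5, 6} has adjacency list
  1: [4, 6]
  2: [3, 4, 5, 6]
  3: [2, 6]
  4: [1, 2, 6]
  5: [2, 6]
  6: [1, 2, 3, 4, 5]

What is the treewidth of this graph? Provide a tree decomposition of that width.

The largest bag has 3 vertices, giving width 2; this decomposition certifies tw(G) ≤ 2. On the other hand G contains the 3-clique {1, 4, 6}. A clique must lie in a single bag of any decomposition, so no decomposition can have width below 2. Combining the bounds, tw(G) = 2.

Treewidth 2.
One such decomposition:
Bags: B1 = {2, 4, 6}  B2 = {2, 5, 6}  B3 = {1, 4, 6}  B4 = {2, 3, 6}
Tree: B1–B2, B1–B3, B2–B4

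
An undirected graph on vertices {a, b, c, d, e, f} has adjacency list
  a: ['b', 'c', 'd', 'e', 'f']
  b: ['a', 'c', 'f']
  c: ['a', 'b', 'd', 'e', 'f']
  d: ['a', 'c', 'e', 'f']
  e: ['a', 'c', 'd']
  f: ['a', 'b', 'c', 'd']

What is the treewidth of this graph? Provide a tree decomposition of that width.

The largest bag has 4 vertices, giving width 3; this decomposition certifies tw(G) ≤ 3. For the lower bound, the 4 vertices {a, c, d, e} are pairwise adjacent, and any tree decomposition puts a clique entirely inside one bag — forcing width ≥ 3. Therefore the treewidth is 3.

Treewidth 3.
One such decomposition:
Bags: B1 = {a, c, d, f}  B2 = {a, b, c, f}  B3 = {a, c, d, e}
Tree: B1–B2, B1–B3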